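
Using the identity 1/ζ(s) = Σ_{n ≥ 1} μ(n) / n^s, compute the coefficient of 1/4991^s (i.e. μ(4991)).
μ(4991) = -1

Factor n = 4991 = 7 · 23 · 31. μ(n) = 0 if any exponent ≥ 2 (not squarefree); otherwise μ(n) = (−1)^{ω(n)} where ω(n) is the number of distinct prime factors. Applying: μ(4991) = -1.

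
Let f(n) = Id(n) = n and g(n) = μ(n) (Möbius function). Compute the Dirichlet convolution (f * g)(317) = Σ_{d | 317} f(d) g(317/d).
(Id * μ)(317) = 316

Divisors of 317: [1, 317]. For each d | 317:
  d = 1: Id(1) · μ(317/1) = 1 · -1 = -1
  d = 317: Id(317) · μ(317/317) = 317 · 1 = 317
Summing: (Id * μ)(317) = -1 + 317 = 316.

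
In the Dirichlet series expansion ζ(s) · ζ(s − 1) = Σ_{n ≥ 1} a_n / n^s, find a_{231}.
σ(231) = 384

In the product (Σ m^0/m^s)(Σ k / k^s) = Σ (Σ_{d | n} d) / n^s, the coefficient of 1/n^s is σ(n) = Σ_{d | n} d. For n = 231, divisors are [1, 3, 7, 11, 21, 33, 77, 231]; summing: σ(231) = 384.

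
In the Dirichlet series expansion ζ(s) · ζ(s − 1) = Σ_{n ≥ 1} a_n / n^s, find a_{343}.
σ(343) = 400

In the product (Σ m^0/m^s)(Σ k / k^s) = Σ (Σ_{d | n} d) / n^s, the coefficient of 1/n^s is σ(n) = Σ_{d | n} d. For n = 343, divisors are [1, 7, 49, 343]; summing: σ(343) = 400.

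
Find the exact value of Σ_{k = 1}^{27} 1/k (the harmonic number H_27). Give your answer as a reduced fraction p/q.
H_27 = 312536252003/80313433200

Direct summation: H_27 = 1 + 1/2 + ... + 1/27. The least common denominator is lcm(1, ..., 27) = 80313433200; over this denominator the numerator is 80313433200 + 40156716600 + 26771144400 + 20078358300 + 16062686640 + 13385572200 + 11473347600 + 10039179150 + 8923714800 + 8031343320 + 7301221200 + 6692786100 + 6177956400 + 5736673800 + 5354228880 + 5019589575 + 4724319600 + 4461857400 + 4227022800 + 4015671660 + 3824449200 + 3650610600 + 3491888400 + 3346393050 + 3212537328 + 3088978200 + 2974571600 = 312536252003, so H_27 = 312536252003/80313433200 (already in lowest terms) ≈ 3.89146. (The PNT-adjacent estimate ln(27) + γ ≈ 3.87305 matches within O(1/n).)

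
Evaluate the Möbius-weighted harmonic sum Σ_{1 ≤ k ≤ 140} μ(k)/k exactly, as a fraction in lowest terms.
Σ μ(k)/k = -149232714064150937862643507545628954127995759701627353/10014646650599190067509233131649940057366334653200433090

Values of μ(k) for 1 ≤ k ≤ 140: μ(1) = 1, μ(2) = -1, μ(3) = -1, μ(5) = -1, μ(6) = 1, μ(7) = -1, μ(10) = 1, μ(11) = -1, μ(13) = -1, μ(14) = 1, μ(15) = 1, μ(17) = -1, μ(19) = -1, μ(21) = 1, μ(22) = 1, μ(23) = -1, μ(26) = 1, μ(29) = -1, μ(30) = -1, μ(31) = -1, μ(33) = 1, μ(34) = 1, μ(35) = 1, μ(37) = -1, μ(38) = 1, μ(39) = 1, μ(41) = -1, μ(42) = -1, μ(43) = -1, μ(46) = 1, μ(47) = -1, μ(51) = 1, μ(53) = -1, μ(55) = 1, μ(57) = 1, μ(58) = 1, μ(59) = -1, μ(61) = -1, μ(62) = 1, μ(65) = 1, μ(66) = -1, μ(67) = -1, μ(69) = 1, μ(70) = -1, μ(71) = -1, μ(73) = -1, μ(74) = 1, μ(77) = 1, μ(78) = -1, μ(79) = -1, μ(82) = 1, μ(83) = -1, μ(85) = 1, μ(86) = 1, μ(87) = 1, μ(89) = -1, μ(91) = 1, μ(93) = 1, μ(94) = 1, μ(95) = 1, μ(97) = -1, μ(101) = -1, μ(102) = -1, μ(103) = -1, μ(105) = -1, μ(106) = 1, μ(107) = -1, μ(109) = -1, μ(110) = -1, μ(111) = 1, μ(113) = -1, μ(114) = -1, μ(115) = 1, μ(118) = 1, μ(119) = 1, μ(122) = 1, μ(123) = 1, μ(127) = -1, μ(129) = 1, μ(130) = -1, μ(131) = -1, μ(133) = 1, μ(134) = 1, μ(137) = -1, μ(138) = -1, μ(139) = -1, with μ = 0 on non-squarefree integers. Summing μ(k)/k for k where μ(k) ≠ 0 gives -149232714064150937862643507545628954127995759701627353/10014646650599190067509233131649940057366334653200433090 ≈ -0.0149. (PNT ⟺ this sum → 0 as n → ∞.)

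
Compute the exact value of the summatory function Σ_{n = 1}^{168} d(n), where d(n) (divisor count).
Σ_{n ≤ 168} d(n) = 894

Compute d(n) for each 1 ≤ n ≤ 168: d(1) = 1, d(2) = 2, d(3) = 2, d(4) = 3, d(5) = 2, d(6) = 4, d(7) = 2, d(8) = 4, d(9) = 3, d(10) = 4, d(11) = 2, d(12) = 6, d(13) = 2, d(14) = 4, d(15) = 4, d(16) = 5, d(17) = 2, d(18) = 6, d(19) = 2, d(20) = 6, d(21) = 4, d(22) = 4, d(23) = 2, d(24) = 8, d(25) = 3, d(26) = 4, d(27) = 4, d(28) = 6, d(29) = 2, d(30) = 8, d(31) = 2, d(32) = 6, d(33) = 4, d(34) = 4, d(35) = 4, d(36) = 9, d(37) = 2, d(38) = 4, d(39) = 4, d(40) = 8, d(41) = 2, d(42) = 8, d(43) = 2, d(44) = 6, d(45) = 6, d(46) = 4, d(47) = 2, d(48) = 10, d(49) = 3, d(50) = 6, d(51) = 4, d(52) = 6, d(53) = 2, d(54) = 8, d(55) = 4, d(56) = 8, d(57) = 4, d(58) = 4, d(59) = 2, d(60) = 12, d(61) = 2, d(62) = 4, d(63) = 6, d(64) = 7, d(65) = 4, d(66) = 8, d(67) = 2, d(68) = 6, d(69) = 4, d(70) = 8, d(71) = 2, d(72) = 12, d(73) = 2, d(74) = 4, d(75) = 6, d(76) = 6, d(77) = 4, d(78) = 8, d(79) = 2, d(80) = 10, d(81) = 5, d(82) = 4, d(83) = 2, d(84) = 12, d(85) = 4, d(86) = 4, d(87) = 4, d(88) = 8, d(89) = 2, d(90) = 12, d(91) = 4, d(92) = 6, d(93) = 4, d(94) = 4, d(95) = 4, d(96) = 12, d(97) = 2, d(98) = 6, d(99) = 6, d(100) = 9, d(101) = 2, d(102) = 8, d(103) = 2, d(104) = 8, d(105) = 8, d(106) = 4, d(107) = 2, d(108) = 12, d(109) = 2, d(110) = 8, d(111) = 4, d(112) = 10, d(113) = 2, d(114) = 8, d(115) = 4, d(116) = 6, d(117) = 6, d(118) = 4, d(119) = 4, d(120) = 16, d(121) = 3, d(122) = 4, d(123) = 4, d(124) = 6, d(125) = 4, d(126) = 12, d(127) = 2, d(128) = 8, d(129) = 4, d(130) = 8, d(131) = 2, d(132) = 12, d(133) = 4, d(134) = 4, d(135) = 8, d(136) = 8, d(137) = 2, d(138) = 8, d(139) = 2, d(140) = 12, d(141) = 4, d(142) = 4, d(143) = 4, d(144) = 15, d(145) = 4, d(146) = 4, d(147) = 6, d(148) = 6, d(149) = 2, d(150) = 12, d(151) = 2, d(152) = 8, d(153) = 6, d(154) = 8, d(155) = 4, d(156) = 12, d(157) = 2, d(158) = 4, d(159) = 4, d(160) = 12, d(161) = 4, d(162) = 10, d(163) = 2, d(164) = 6, d(165) = 8, d(166) = 4, d(167) = 2, d(168) = 16. Summing all 168 values: 894. (Dirichlet's divisor formula: Σ_{n ≤ x} d(n) = x ln(x) + (2γ − 1) x + O(√x). For x = 168, the asymptotic estimate is ≈ 886.77.)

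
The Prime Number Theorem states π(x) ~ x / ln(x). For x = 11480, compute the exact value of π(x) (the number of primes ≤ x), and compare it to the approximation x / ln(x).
π(11480) = 1383;  x/ln(x) ≈ 1228.02;  relative error ≈ 11.21%.

Directly count primes up to 11480: π(11480) = 1383. The PNT approximation gives 11480/ln(11480) ≈ 11480/9.34836 ≈ 1228.02. Relative error (π(x) − x/ln(x)) / π(x) ≈ 11.21%; the approximation is known to undercount slightly (Li(x) is a better estimate).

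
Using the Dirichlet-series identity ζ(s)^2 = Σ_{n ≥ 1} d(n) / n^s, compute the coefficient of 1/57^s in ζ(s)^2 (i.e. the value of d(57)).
d(57) = 4

ζ(s)^2 = (Σ 1/m^s)(Σ 1/k^s). The coefficient of 1/n^s in the product is the number of ordered pairs (m, k) with mk = n, which equals d(n). For n = 57, divisors are [1, 3, 19, 57], so d(57) = 4.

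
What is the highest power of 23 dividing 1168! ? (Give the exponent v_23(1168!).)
v_23(1168!) = 52

Legendre's formula: v_p(n!) = Σ_{k ≥ 1} ⌊n / p^k⌋. For p = 23, n = 1168, the terms are:
  ⌊1168/23^1⌋ = ⌊1168/23⌋ = 50
  ⌊1168/23^2⌋ = ⌊1168/529⌋ = 2
(the next term ⌊1168/23^3⌋ = 0, terminating the sum). Summing: v_23(1168!) = 50 + 2 = 52.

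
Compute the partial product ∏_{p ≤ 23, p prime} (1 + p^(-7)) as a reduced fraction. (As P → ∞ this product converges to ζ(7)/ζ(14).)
∏ = 1213055423679013780431254747580653474818754487990016/1203084832226034935165248483197620256588271403484375

The primes p ≤ 23 are [2, 3, 5, 7, 11, 13, 17, 19, 23]. For each, (1 + 1/p^7) = (p^7 + 1)/p^7. Multiplying these fractions over p ∈ [2, 3, 5, 7, 11, 13, 17, 19, 23] gives 1213055423679013780431254747580653474818754487990016/1203084832226034935165248483197620256588271403484375. (In the limit P → ∞ this tends to ζ(7)/ζ(14).)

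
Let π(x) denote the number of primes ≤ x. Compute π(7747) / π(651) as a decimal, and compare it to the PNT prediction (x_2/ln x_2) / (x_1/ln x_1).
π(7747)/π(651) = 982/118 ≈ 8.3220;  PNT prediction ≈ 8.6091.

π(651) = 118 and π(7747) = 982, so π(7747)/π(651) ≈ 8.3220. The PNT-predicted ratio is (7747/ln(7747)) / (651/ln(651)) ≈ 8.6091. The two agree to within a few percent, as expected.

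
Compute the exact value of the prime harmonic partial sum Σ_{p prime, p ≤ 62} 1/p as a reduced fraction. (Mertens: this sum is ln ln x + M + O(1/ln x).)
Σ 1/p = 201015517717077830328949/117288381359406970983270

π(62) = 18, so the primes ≤ 62 are [2, 3, 5, 7, 11, 13, 17, 19, 23, 29, 31, 37, 41, 43, 47, 53, 59, 61]. Summing 1/p over these primes: 201015517717077830328949/117288381359406970983270 ≈ 1.7139. Mertens estimate ln ln(62) + 0.2615 ≈ 1.6791.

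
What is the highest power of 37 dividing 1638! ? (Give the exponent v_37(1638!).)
v_37(1638!) = 45

Legendre's formula: v_p(n!) = Σ_{k ≥ 1} ⌊n / p^k⌋. For p = 37, n = 1638, the terms are:
  ⌊1638/37^1⌋ = ⌊1638/37⌋ = 44
  ⌊1638/37^2⌋ = ⌊1638/1369⌋ = 1
(the next term ⌊1638/37^3⌋ = 0, terminating the sum). Summing: v_37(1638!) = 44 + 1 = 45.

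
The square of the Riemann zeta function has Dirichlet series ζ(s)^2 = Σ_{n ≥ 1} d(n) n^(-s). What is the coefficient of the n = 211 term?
d(211) = 2

ζ(s)^2 = (Σ 1/m^s)(Σ 1/k^s). The coefficient of 1/n^s in the product is the number of ordered pairs (m, k) with mk = n, which equals d(n). For n = 211, divisors are [1, 211], so d(211) = 2.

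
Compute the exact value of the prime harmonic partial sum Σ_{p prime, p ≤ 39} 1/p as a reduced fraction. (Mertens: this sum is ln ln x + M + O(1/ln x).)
Σ 1/p = 11819186711467/7420738134810

π(39) = 12, so the primes ≤ 39 are [2, 3, 5, 7, 11, 13, 17, 19, 23, 29, 31, 37]. Summing 1/p over these primes: 11819186711467/7420738134810 ≈ 1.5927. Mertens estimate ln ln(39) + 0.2615 ≈ 1.5599.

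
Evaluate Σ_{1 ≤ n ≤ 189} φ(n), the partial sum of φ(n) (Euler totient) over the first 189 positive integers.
Σ_{n ≤ 189} φ(n) = 10904

Compute φ(n) for each 1 ≤ n ≤ 189: φ(1) = 1, φ(2) = 1, φ(3) = 2, φ(4) = 2, φ(5) = 4, φ(6) = 2, φ(7) = 6, φ(8) = 4, φ(9) = 6, φ(10) = 4, φ(11) = 10, φ(12) = 4, φ(13) = 12, φ(14) = 6, φ(15) = 8, φ(16) = 8, φ(17) = 16, φ(18) = 6, φ(19) = 18, φ(20) = 8, φ(21) = 12, φ(22) = 10, φ(23) = 22, φ(24) = 8, φ(25) = 20, φ(26) = 12, φ(27) = 18, φ(28) = 12, φ(29) = 28, φ(30) = 8, φ(31) = 30, φ(32) = 16, φ(33) = 20, φ(34) = 16, φ(35) = 24, φ(36) = 12, φ(37) = 36, φ(38) = 18, φ(39) = 24, φ(40) = 16, φ(41) = 40, φ(42) = 12, φ(43) = 42, φ(44) = 20, φ(45) = 24, φ(46) = 22, φ(47) = 46, φ(48) = 16, φ(49) = 42, φ(50) = 20, φ(51) = 32, φ(52) = 24, φ(53) = 52, φ(54) = 18, φ(55) = 40, φ(56) = 24, φ(57) = 36, φ(58) = 28, φ(59) = 58, φ(60) = 16, φ(61) = 60, φ(62) = 30, φ(63) = 36, φ(64) = 32, φ(65) = 48, φ(66) = 20, φ(67) = 66, φ(68) = 32, φ(69) = 44, φ(70) = 24, φ(71) = 70, φ(72) = 24, φ(73) = 72, φ(74) = 36, φ(75) = 40, φ(76) = 36, φ(77) = 60, φ(78) = 24, φ(79) = 78, φ(80) = 32, φ(81) = 54, φ(82) = 40, φ(83) = 82, φ(84) = 24, φ(85) = 64, φ(86) = 42, φ(87) = 56, φ(88) = 40, φ(89) = 88, φ(90) = 24, φ(91) = 72, φ(92) = 44, φ(93) = 60, φ(94) = 46, φ(95) = 72, φ(96) = 32, φ(97) = 96, φ(98) = 42, φ(99) = 60, φ(100) = 40, φ(101) = 100, φ(102) = 32, φ(103) = 102, φ(104) = 48, φ(105) = 48, φ(106) = 52, φ(107) = 106, φ(108) = 36, φ(109) = 108, φ(110) = 40, φ(111) = 72, φ(112) = 48, φ(113) = 112, φ(114) = 36, φ(115) = 88, φ(116) = 56, φ(117) = 72, φ(118) = 58, φ(119) = 96, φ(120) = 32, φ(121) = 110, φ(122) = 60, φ(123) = 80, φ(124) = 60, φ(125) = 100, φ(126) = 36, φ(127) = 126, φ(128) = 64, φ(129) = 84, φ(130) = 48, φ(131) = 130, φ(132) = 40, φ(133) = 108, φ(134) = 66, φ(135) = 72, φ(136) = 64, φ(137) = 136, φ(138) = 44, φ(139) = 138, φ(140) = 48, φ(141) = 92, φ(142) = 70, φ(143) = 120, φ(144) = 48, φ(145) = 112, φ(146) = 72, φ(147) = 84, φ(148) = 72, φ(149) = 148, φ(150) = 40, φ(151) = 150, φ(152) = 72, φ(153) = 96, φ(154) = 60, φ(155) = 120, φ(156) = 48, φ(157) = 156, φ(158) = 78, φ(159) = 104, φ(160) = 64, φ(161) = 132, φ(162) = 54, φ(163) = 162, φ(164) = 80, φ(165) = 80, φ(166) = 82, φ(167) = 166, φ(168) = 48, φ(169) = 156, φ(170) = 64, φ(171) = 108, φ(172) = 84, φ(173) = 172, φ(174) = 56, φ(175) = 120, φ(176) = 80, φ(177) = 116, φ(178) = 88, φ(179) = 178, φ(180) = 48, φ(181) = 180, φ(182) = 72, φ(183) = 120, φ(184) = 88, φ(185) = 144, φ(186) = 60, φ(187) = 160, φ(188) = 92, φ(189) = 108. Summing all 189 values: 10904. (Average order: Σ_{n ≤ x} φ(n) ~ (3/π²) x². For x = 189, (3/π²)·189² ≈ 10857.88.)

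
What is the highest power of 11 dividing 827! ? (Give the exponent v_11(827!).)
v_11(827!) = 81

Legendre's formula: v_p(n!) = Σ_{k ≥ 1} ⌊n / p^k⌋. For p = 11, n = 827, the terms are:
  ⌊827/11^1⌋ = ⌊827/11⌋ = 75
  ⌊827/11^2⌋ = ⌊827/121⌋ = 6
(the next term ⌊827/11^3⌋ = 0, terminating the sum). Summing: v_11(827!) = 75 + 6 = 81.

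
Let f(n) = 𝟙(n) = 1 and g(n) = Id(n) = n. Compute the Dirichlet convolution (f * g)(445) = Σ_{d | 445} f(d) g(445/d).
(𝟙 * Id)(445) = 540

Divisors of 445: [1, 5, 89, 445]. For each d | 445:
  d = 1: 𝟙(1) · Id(445/1) = 1 · 445 = 445
  d = 5: 𝟙(5) · Id(445/5) = 1 · 89 = 89
  d = 89: 𝟙(89) · Id(445/89) = 1 · 5 = 5
  d = 445: 𝟙(445) · Id(445/445) = 1 · 1 = 1
Summing: (𝟙 * Id)(445) = 445 + 89 + 5 + 1 = 540.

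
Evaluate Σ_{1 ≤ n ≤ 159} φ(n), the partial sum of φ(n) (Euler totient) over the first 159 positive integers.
Σ_{n ≤ 159} φ(n) = 7742

Compute φ(n) for each 1 ≤ n ≤ 159: φ(1) = 1, φ(2) = 1, φ(3) = 2, φ(4) = 2, φ(5) = 4, φ(6) = 2, φ(7) = 6, φ(8) = 4, φ(9) = 6, φ(10) = 4, φ(11) = 10, φ(12) = 4, φ(13) = 12, φ(14) = 6, φ(15) = 8, φ(16) = 8, φ(17) = 16, φ(18) = 6, φ(19) = 18, φ(20) = 8, φ(21) = 12, φ(22) = 10, φ(23) = 22, φ(24) = 8, φ(25) = 20, φ(26) = 12, φ(27) = 18, φ(28) = 12, φ(29) = 28, φ(30) = 8, φ(31) = 30, φ(32) = 16, φ(33) = 20, φ(34) = 16, φ(35) = 24, φ(36) = 12, φ(37) = 36, φ(38) = 18, φ(39) = 24, φ(40) = 16, φ(41) = 40, φ(42) = 12, φ(43) = 42, φ(44) = 20, φ(45) = 24, φ(46) = 22, φ(47) = 46, φ(48) = 16, φ(49) = 42, φ(50) = 20, φ(51) = 32, φ(52) = 24, φ(53) = 52, φ(54) = 18, φ(55) = 40, φ(56) = 24, φ(57) = 36, φ(58) = 28, φ(59) = 58, φ(60) = 16, φ(61) = 60, φ(62) = 30, φ(63) = 36, φ(64) = 32, φ(65) = 48, φ(66) = 20, φ(67) = 66, φ(68) = 32, φ(69) = 44, φ(70) = 24, φ(71) = 70, φ(72) = 24, φ(73) = 72, φ(74) = 36, φ(75) = 40, φ(76) = 36, φ(77) = 60, φ(78) = 24, φ(79) = 78, φ(80) = 32, φ(81) = 54, φ(82) = 40, φ(83) = 82, φ(84) = 24, φ(85) = 64, φ(86) = 42, φ(87) = 56, φ(88) = 40, φ(89) = 88, φ(90) = 24, φ(91) = 72, φ(92) = 44, φ(93) = 60, φ(94) = 46, φ(95) = 72, φ(96) = 32, φ(97) = 96, φ(98) = 42, φ(99) = 60, φ(100) = 40, φ(101) = 100, φ(102) = 32, φ(103) = 102, φ(104) = 48, φ(105) = 48, φ(106) = 52, φ(107) = 106, φ(108) = 36, φ(109) = 108, φ(110) = 40, φ(111) = 72, φ(112) = 48, φ(113) = 112, φ(114) = 36, φ(115) = 88, φ(116) = 56, φ(117) = 72, φ(118) = 58, φ(119) = 96, φ(120) = 32, φ(121) = 110, φ(122) = 60, φ(123) = 80, φ(124) = 60, φ(125) = 100, φ(126) = 36, φ(127) = 126, φ(128) = 64, φ(129) = 84, φ(130) = 48, φ(131) = 130, φ(132) = 40, φ(133) = 108, φ(134) = 66, φ(135) = 72, φ(136) = 64, φ(137) = 136, φ(138) = 44, φ(139) = 138, φ(140) = 48, φ(141) = 92, φ(142) = 70, φ(143) = 120, φ(144) = 48, φ(145) = 112, φ(146) = 72, φ(147) = 84, φ(148) = 72, φ(149) = 148, φ(150) = 40, φ(151) = 150, φ(152) = 72, φ(153) = 96, φ(154) = 60, φ(155) = 120, φ(156) = 48, φ(157) = 156, φ(158) = 78, φ(159) = 104. Summing all 159 values: 7742. (Average order: Σ_{n ≤ x} φ(n) ~ (3/π²) x². For x = 159, (3/π²)·159² ≈ 7684.50.)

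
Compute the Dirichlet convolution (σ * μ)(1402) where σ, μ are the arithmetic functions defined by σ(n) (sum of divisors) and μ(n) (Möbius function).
(σ * μ)(1402) = 1402

Divisors of 1402: [1, 2, 701, 1402]. For each d | 1402:
  d = 1: σ(1) · μ(1402/1) = 1 · 1 = 1
  d = 2: σ(2) · μ(1402/2) = 3 · -1 = -3
  d = 701: σ(701) · μ(1402/701) = 702 · -1 = -702
  d = 1402: σ(1402) · μ(1402/1402) = 2106 · 1 = 2106
Summing: (σ * μ)(1402) = 1 + -3 + -702 + 2106 = 1402.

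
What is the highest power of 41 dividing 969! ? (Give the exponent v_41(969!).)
v_41(969!) = 23

Legendre's formula: v_p(n!) = Σ_{k ≥ 1} ⌊n / p^k⌋. For p = 41, n = 969, the terms are:
  ⌊969/41^1⌋ = ⌊969/41⌋ = 23
(the next term ⌊969/41^2⌋ = 0, terminating the sum). Summing: v_41(969!) = 23 = 23.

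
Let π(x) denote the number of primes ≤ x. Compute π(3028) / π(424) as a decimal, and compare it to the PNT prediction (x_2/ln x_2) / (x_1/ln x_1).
π(3028)/π(424) = 434/82 ≈ 5.2927;  PNT prediction ≈ 5.3900.

π(424) = 82 and π(3028) = 434, so π(3028)/π(424) ≈ 5.2927. The PNT-predicted ratio is (3028/ln(3028)) / (424/ln(424)) ≈ 5.3900. The two agree to within a few percent, as expected.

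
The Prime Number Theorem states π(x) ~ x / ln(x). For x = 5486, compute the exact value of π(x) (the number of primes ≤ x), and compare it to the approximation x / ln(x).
π(5486) = 725;  x/ln(x) ≈ 637.17;  relative error ≈ 12.11%.

Directly count primes up to 5486: π(5486) = 725. The PNT approximation gives 5486/ln(5486) ≈ 5486/8.60995 ≈ 637.17. Relative error (π(x) − x/ln(x)) / π(x) ≈ 12.11%; the approximation is known to undercount slightly (Li(x) is a better estimate).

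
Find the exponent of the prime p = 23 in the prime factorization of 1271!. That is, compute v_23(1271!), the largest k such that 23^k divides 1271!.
v_23(1271!) = 57

Legendre's formula: v_p(n!) = Σ_{k ≥ 1} ⌊n / p^k⌋. For p = 23, n = 1271, the terms are:
  ⌊1271/23^1⌋ = ⌊1271/23⌋ = 55
  ⌊1271/23^2⌋ = ⌊1271/529⌋ = 2
(the next term ⌊1271/23^3⌋ = 0, terminating the sum). Summing: v_23(1271!) = 55 + 2 = 57.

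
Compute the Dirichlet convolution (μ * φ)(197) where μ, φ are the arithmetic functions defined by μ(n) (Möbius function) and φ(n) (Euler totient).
(μ * φ)(197) = 195

Divisors of 197: [1, 197]. For each d | 197:
  d = 1: μ(1) · φ(197/1) = 1 · 196 = 196
  d = 197: μ(197) · φ(197/197) = -1 · 1 = -1
Summing: (μ * φ)(197) = 196 + -1 = 195.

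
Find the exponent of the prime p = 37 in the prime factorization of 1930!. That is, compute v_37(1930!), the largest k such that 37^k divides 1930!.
v_37(1930!) = 53

Legendre's formula: v_p(n!) = Σ_{k ≥ 1} ⌊n / p^k⌋. For p = 37, n = 1930, the terms are:
  ⌊1930/37^1⌋ = ⌊1930/37⌋ = 52
  ⌊1930/37^2⌋ = ⌊1930/1369⌋ = 1
(the next term ⌊1930/37^3⌋ = 0, terminating the sum). Summing: v_37(1930!) = 52 + 1 = 53.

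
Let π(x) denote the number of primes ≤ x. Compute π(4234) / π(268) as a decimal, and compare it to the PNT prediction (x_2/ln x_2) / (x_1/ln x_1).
π(4234)/π(268) = 580/56 ≈ 10.3571;  PNT prediction ≈ 10.5772.

π(268) = 56 and π(4234) = 580, so π(4234)/π(268) ≈ 10.3571. The PNT-predicted ratio is (4234/ln(4234)) / (268/ln(268)) ≈ 10.5772. The two agree to within a few percent, as expected.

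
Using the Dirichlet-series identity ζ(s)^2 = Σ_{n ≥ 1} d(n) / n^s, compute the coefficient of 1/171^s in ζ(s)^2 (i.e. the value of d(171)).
d(171) = 6

ζ(s)^2 = (Σ 1/m^s)(Σ 1/k^s). The coefficient of 1/n^s in the product is the number of ordered pairs (m, k) with mk = n, which equals d(n). For n = 171, divisors are [1, 3, 9, 19, 57, 171], so d(171) = 6.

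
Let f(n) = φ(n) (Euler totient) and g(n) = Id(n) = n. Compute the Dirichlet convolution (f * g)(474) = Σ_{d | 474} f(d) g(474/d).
(φ * Id)(474) = 2355

Divisors of 474: [1, 2, 3, 6, 79, 158, 237, 474]. For each d | 474:
  d = 1: φ(1) · Id(474/1) = 1 · 474 = 474
  d = 2: φ(2) · Id(474/2) = 1 · 237 = 237
  d = 3: φ(3) · Id(474/3) = 2 · 158 = 316
  d = 6: φ(6) · Id(474/6) = 2 · 79 = 158
  d = 79: φ(79) · Id(474/79) = 78 · 6 = 468
  d = 158: φ(158) · Id(474/158) = 78 · 3 = 234
  d = 237: φ(237) · Id(474/237) = 156 · 2 = 312
  d = 474: φ(474) · Id(474/474) = 156 · 1 = 156
Summing: (φ * Id)(474) = 474 + 237 + 316 + 158 + 468 + 234 + 312 + 156 = 2355.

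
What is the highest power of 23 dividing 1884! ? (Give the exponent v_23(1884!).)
v_23(1884!) = 84

Legendre's formula: v_p(n!) = Σ_{k ≥ 1} ⌊n / p^k⌋. For p = 23, n = 1884, the terms are:
  ⌊1884/23^1⌋ = ⌊1884/23⌋ = 81
  ⌊1884/23^2⌋ = ⌊1884/529⌋ = 3
(the next term ⌊1884/23^3⌋ = 0, terminating the sum). Summing: v_23(1884!) = 81 + 3 = 84.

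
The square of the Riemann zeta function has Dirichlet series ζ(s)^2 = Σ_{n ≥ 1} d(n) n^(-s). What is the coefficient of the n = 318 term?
d(318) = 8

ζ(s)^2 = (Σ 1/m^s)(Σ 1/k^s). The coefficient of 1/n^s in the product is the number of ordered pairs (m, k) with mk = n, which equals d(n). For n = 318, divisors are [1, 2, 3, 6, 53, 106, 159, 318], so d(318) = 8.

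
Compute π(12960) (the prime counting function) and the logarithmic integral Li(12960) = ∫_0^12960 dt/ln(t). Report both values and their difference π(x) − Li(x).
π(12960) = 1543;  Li(12960) ≈ 1562.88;  π(x) − Li(x) ≈ -19.88.

Direct count of primes ≤ 12960 gives π(12960) = 1543. Numerical evaluation of the logarithmic integral gives Li(12960) ≈ 1562.88. The difference π(x) − Li(x) ≈ -19.88 is typically negative for small/moderate x (Li(x) overestimates), though Littlewood's theorem shows this sign changes infinitely often.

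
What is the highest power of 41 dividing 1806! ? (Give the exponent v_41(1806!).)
v_41(1806!) = 45

Legendre's formula: v_p(n!) = Σ_{k ≥ 1} ⌊n / p^k⌋. For p = 41, n = 1806, the terms are:
  ⌊1806/41^1⌋ = ⌊1806/41⌋ = 44
  ⌊1806/41^2⌋ = ⌊1806/1681⌋ = 1
(the next term ⌊1806/41^3⌋ = 0, terminating the sum). Summing: v_41(1806!) = 44 + 1 = 45.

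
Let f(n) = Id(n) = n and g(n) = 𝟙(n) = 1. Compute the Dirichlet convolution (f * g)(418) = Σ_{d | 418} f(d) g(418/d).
(Id * 𝟙)(418) = 720

Divisors of 418: [1, 2, 11, 19, 22, 38, 209, 418]. For each d | 418:
  d = 1: Id(1) · 𝟙(418/1) = 1 · 1 = 1
  d = 2: Id(2) · 𝟙(418/2) = 2 · 1 = 2
  d = 11: Id(11) · 𝟙(418/11) = 11 · 1 = 11
  d = 19: Id(19) · 𝟙(418/19) = 19 · 1 = 19
  d = 22: Id(22) · 𝟙(418/22) = 22 · 1 = 22
  d = 38: Id(38) · 𝟙(418/38) = 38 · 1 = 38
  d = 209: Id(209) · 𝟙(418/209) = 209 · 1 = 209
  d = 418: Id(418) · 𝟙(418/418) = 418 · 1 = 418
Summing: (Id * 𝟙)(418) = 1 + 2 + 11 + 19 + 22 + 38 + 209 + 418 = 720.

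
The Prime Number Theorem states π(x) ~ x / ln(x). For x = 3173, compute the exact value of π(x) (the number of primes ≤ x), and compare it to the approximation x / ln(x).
π(3173) = 449;  x/ln(x) ≈ 393.55;  relative error ≈ 12.35%.

Directly count primes up to 3173: π(3173) = 449. The PNT approximation gives 3173/ln(3173) ≈ 3173/8.06243 ≈ 393.55. Relative error (π(x) − x/ln(x)) / π(x) ≈ 12.35%; the approximation is known to undercount slightly (Li(x) is a better estimate).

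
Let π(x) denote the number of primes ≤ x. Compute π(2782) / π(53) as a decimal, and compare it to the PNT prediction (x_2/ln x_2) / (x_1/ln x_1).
π(2782)/π(53) = 404/16 ≈ 25.2500;  PNT prediction ≈ 26.2772.

π(53) = 16 and π(2782) = 404, so π(2782)/π(53) ≈ 25.2500. The PNT-predicted ratio is (2782/ln(2782)) / (53/ln(53)) ≈ 26.2772. The two agree to within a few percent, as expected.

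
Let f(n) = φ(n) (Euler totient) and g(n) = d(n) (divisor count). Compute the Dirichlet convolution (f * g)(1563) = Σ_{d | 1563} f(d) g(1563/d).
(φ * d)(1563) = 2088

Divisors of 1563: [1, 3, 521, 1563]. For each d | 1563:
  d = 1: φ(1) · d(1563/1) = 1 · 4 = 4
  d = 3: φ(3) · d(1563/3) = 2 · 2 = 4
  d = 521: φ(521) · d(1563/521) = 520 · 2 = 1040
  d = 1563: φ(1563) · d(1563/1563) = 1040 · 1 = 1040
Summing: (φ * d)(1563) = 4 + 4 + 1040 + 1040 = 2088.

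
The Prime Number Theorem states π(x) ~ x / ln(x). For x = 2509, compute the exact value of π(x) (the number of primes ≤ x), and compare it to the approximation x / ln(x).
π(2509) = 368;  x/ln(x) ≈ 320.53;  relative error ≈ 12.90%.

Directly count primes up to 2509: π(2509) = 368. The PNT approximation gives 2509/ln(2509) ≈ 2509/7.82764 ≈ 320.53. Relative error (π(x) − x/ln(x)) / π(x) ≈ 12.90%; the approximation is known to undercount slightly (Li(x) is a better estimate).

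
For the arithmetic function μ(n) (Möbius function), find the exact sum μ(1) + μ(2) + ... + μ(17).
Σ_{n ≤ 17} μ(n) = -2

Compute μ(n) for each 1 ≤ n ≤ 17: μ(1) = 1, μ(2) = -1, μ(3) = -1, μ(4) = 0, μ(5) = -1, μ(6) = 1, μ(7) = -1, μ(8) = 0, μ(9) = 0, μ(10) = 1, μ(11) = -1, μ(12) = 0, μ(13) = -1, μ(14) = 1, μ(15) = 1, μ(16) = 0, μ(17) = -1. Summing all 17 values: -2. (Mertens function M(x) = Σ_{n ≤ x} μ(n); on average M(x) should be small (PNT ⟺ M(x) = o(x)).)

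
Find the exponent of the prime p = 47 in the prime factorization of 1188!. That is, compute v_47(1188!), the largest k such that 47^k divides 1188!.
v_47(1188!) = 25

Legendre's formula: v_p(n!) = Σ_{k ≥ 1} ⌊n / p^k⌋. For p = 47, n = 1188, the terms are:
  ⌊1188/47^1⌋ = ⌊1188/47⌋ = 25
(the next term ⌊1188/47^2⌋ = 0, terminating the sum). Summing: v_47(1188!) = 25 = 25.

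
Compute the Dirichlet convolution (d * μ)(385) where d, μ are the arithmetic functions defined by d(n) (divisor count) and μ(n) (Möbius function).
(d * μ)(385) = 1

Divisors of 385: [1, 5, 7, 11, 35, 55, 77, 385]. For each d | 385:
  d = 1: d(1) · μ(385/1) = 1 · -1 = -1
  d = 5: d(5) · μ(385/5) = 2 · 1 = 2
  d = 7: d(7) · μ(385/7) = 2 · 1 = 2
  d = 11: d(11) · μ(385/11) = 2 · 1 = 2
  d = 35: d(35) · μ(385/35) = 4 · -1 = -4
  d = 55: d(55) · μ(385/55) = 4 · -1 = -4
  d = 77: d(77) · μ(385/77) = 4 · -1 = -4
  d = 385: d(385) · μ(385/385) = 8 · 1 = 8
Summing: (d * μ)(385) = -1 + 2 + 2 + 2 + -4 + -4 + -4 + 8 = 1.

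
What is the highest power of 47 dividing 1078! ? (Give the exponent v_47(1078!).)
v_47(1078!) = 22

Legendre's formula: v_p(n!) = Σ_{k ≥ 1} ⌊n / p^k⌋. For p = 47, n = 1078, the terms are:
  ⌊1078/47^1⌋ = ⌊1078/47⌋ = 22
(the next term ⌊1078/47^2⌋ = 0, terminating the sum). Summing: v_47(1078!) = 22 = 22.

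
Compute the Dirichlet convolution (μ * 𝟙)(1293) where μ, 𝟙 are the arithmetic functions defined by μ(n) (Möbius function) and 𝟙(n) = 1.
(μ * 𝟙)(1293) = 0

Divisors of 1293: [1, 3, 431, 1293]. For each d | 1293:
  d = 1: μ(1) · 𝟙(1293/1) = 1 · 1 = 1
  d = 3: μ(3) · 𝟙(1293/3) = -1 · 1 = -1
  d = 431: μ(431) · 𝟙(1293/431) = -1 · 1 = -1
  d = 1293: μ(1293) · 𝟙(1293/1293) = 1 · 1 = 1
Summing: (μ * 𝟙)(1293) = 1 + -1 + -1 + 1 = 0.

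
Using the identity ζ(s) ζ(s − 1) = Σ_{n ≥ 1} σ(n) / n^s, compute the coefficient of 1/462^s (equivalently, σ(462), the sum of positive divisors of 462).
σ(462) = 1152

In the product (Σ m^0/m^s)(Σ k / k^s) = Σ (Σ_{d | n} d) / n^s, the coefficient of 1/n^s is σ(n) = Σ_{d | n} d. For n = 462, divisors are [1, 2, 3, 6, 7, 11, 14, 21, 22, 33, 42, 66, 77, 154, 231, 462]; summing: σ(462) = 1152.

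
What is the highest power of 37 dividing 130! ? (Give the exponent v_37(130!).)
v_37(130!) = 3

Legendre's formula: v_p(n!) = Σ_{k ≥ 1} ⌊n / p^k⌋. For p = 37, n = 130, the terms are:
  ⌊130/37^1⌋ = ⌊130/37⌋ = 3
(the next term ⌊130/37^2⌋ = 0, terminating the sum). Summing: v_37(130!) = 3 = 3.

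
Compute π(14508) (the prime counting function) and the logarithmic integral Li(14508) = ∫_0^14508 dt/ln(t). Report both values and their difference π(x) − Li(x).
π(14508) = 1699;  Li(14508) ≈ 1725.37;  π(x) − Li(x) ≈ -26.37.

Direct count of primes ≤ 14508 gives π(14508) = 1699. Numerical evaluation of the logarithmic integral gives Li(14508) ≈ 1725.37. The difference π(x) − Li(x) ≈ -26.37 is typically negative for small/moderate x (Li(x) overestimates), though Littlewood's theorem shows this sign changes infinitely often.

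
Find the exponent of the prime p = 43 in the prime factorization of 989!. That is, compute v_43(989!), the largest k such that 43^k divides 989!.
v_43(989!) = 23

Legendre's formula: v_p(n!) = Σ_{k ≥ 1} ⌊n / p^k⌋. For p = 43, n = 989, the terms are:
  ⌊989/43^1⌋ = ⌊989/43⌋ = 23
(the next term ⌊989/43^2⌋ = 0, terminating the sum). Summing: v_43(989!) = 23 = 23.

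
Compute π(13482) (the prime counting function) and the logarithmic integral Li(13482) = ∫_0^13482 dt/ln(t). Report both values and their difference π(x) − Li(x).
π(13482) = 1598;  Li(13482) ≈ 1617.89;  π(x) − Li(x) ≈ -19.89.

Direct count of primes ≤ 13482 gives π(13482) = 1598. Numerical evaluation of the logarithmic integral gives Li(13482) ≈ 1617.89. The difference π(x) − Li(x) ≈ -19.89 is typically negative for small/moderate x (Li(x) overestimates), though Littlewood's theorem shows this sign changes infinitely often.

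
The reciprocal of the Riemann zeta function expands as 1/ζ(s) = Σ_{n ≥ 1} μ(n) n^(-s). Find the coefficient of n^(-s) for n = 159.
μ(159) = 1

Factor n = 159 = 3 · 53. μ(n) = 0 if any exponent ≥ 2 (not squarefree); otherwise μ(n) = (−1)^{ω(n)} where ω(n) is the number of distinct prime factors. Applying: μ(159) = 1.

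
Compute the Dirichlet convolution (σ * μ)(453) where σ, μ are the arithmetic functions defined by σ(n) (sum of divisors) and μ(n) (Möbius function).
(σ * μ)(453) = 453

Divisors of 453: [1, 3, 151, 453]. For each d | 453:
  d = 1: σ(1) · μ(453/1) = 1 · 1 = 1
  d = 3: σ(3) · μ(453/3) = 4 · -1 = -4
  d = 151: σ(151) · μ(453/151) = 152 · -1 = -152
  d = 453: σ(453) · μ(453/453) = 608 · 1 = 608
Summing: (σ * μ)(453) = 1 + -4 + -152 + 608 = 453.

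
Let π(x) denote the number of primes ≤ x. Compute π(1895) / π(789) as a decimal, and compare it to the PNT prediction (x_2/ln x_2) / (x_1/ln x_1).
π(1895)/π(789) = 290/138 ≈ 2.1014;  PNT prediction ≈ 2.1229.

π(789) = 138 and π(1895) = 290, so π(1895)/π(789) ≈ 2.1014. The PNT-predicted ratio is (1895/ln(1895)) / (789/ln(789)) ≈ 2.1229. The two agree to within a few percent, as expected.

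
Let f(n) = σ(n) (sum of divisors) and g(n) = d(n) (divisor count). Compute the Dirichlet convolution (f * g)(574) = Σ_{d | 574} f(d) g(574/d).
(σ * d)(574) = 2200

Divisors of 574: [1, 2, 7, 14, 41, 82, 287, 574]. For each d | 574:
  d = 1: σ(1) · d(574/1) = 1 · 8 = 8
  d = 2: σ(2) · d(574/2) = 3 · 4 = 12
  d = 7: σ(7) · d(574/7) = 8 · 4 = 32
  d = 14: σ(14) · d(574/14) = 24 · 2 = 48
  d = 41: σ(41) · d(574/41) = 42 · 4 = 168
  d = 82: σ(82) · d(574/82) = 126 · 2 = 252
  d = 287: σ(287) · d(574/287) = 336 · 2 = 672
  d = 574: σ(574) · d(574/574) = 1008 · 1 = 1008
Summing: (σ * d)(574) = 8 + 12 + 32 + 48 + 168 + 252 + 672 + 1008 = 2200.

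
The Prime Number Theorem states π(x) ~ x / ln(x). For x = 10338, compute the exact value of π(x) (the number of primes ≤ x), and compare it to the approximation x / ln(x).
π(10338) = 1269;  x/ln(x) ≈ 1118.40;  relative error ≈ 11.87%.

Directly count primes up to 10338: π(10338) = 1269. The PNT approximation gives 10338/ln(10338) ≈ 10338/9.24358 ≈ 1118.40. Relative error (π(x) − x/ln(x)) / π(x) ≈ 11.87%; the approximation is known to undercount slightly (Li(x) is a better estimate).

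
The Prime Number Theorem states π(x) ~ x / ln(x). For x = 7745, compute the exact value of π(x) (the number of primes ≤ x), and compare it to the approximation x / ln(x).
π(7745) = 982;  x/ln(x) ≈ 864.90;  relative error ≈ 11.92%.

Directly count primes up to 7745: π(7745) = 982. The PNT approximation gives 7745/ln(7745) ≈ 7745/8.95480 ≈ 864.90. Relative error (π(x) − x/ln(x)) / π(x) ≈ 11.92%; the approximation is known to undercount slightly (Li(x) is a better estimate).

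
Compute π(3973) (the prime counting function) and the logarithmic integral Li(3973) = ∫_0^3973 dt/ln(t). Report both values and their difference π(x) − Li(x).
π(3973) = 549;  Li(3973) ≈ 562.11;  π(x) − Li(x) ≈ -13.11.

Direct count of primes ≤ 3973 gives π(3973) = 549. Numerical evaluation of the logarithmic integral gives Li(3973) ≈ 562.11. The difference π(x) − Li(x) ≈ -13.11 is typically negative for small/moderate x (Li(x) overestimates), though Littlewood's theorem shows this sign changes infinitely often.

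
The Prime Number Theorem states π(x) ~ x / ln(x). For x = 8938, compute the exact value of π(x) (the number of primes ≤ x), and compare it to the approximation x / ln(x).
π(8938) = 1111;  x/ln(x) ≈ 982.41;  relative error ≈ 11.57%.

Directly count primes up to 8938: π(8938) = 1111. The PNT approximation gives 8938/ln(8938) ≈ 8938/9.09807 ≈ 982.41. Relative error (π(x) − x/ln(x)) / π(x) ≈ 11.57%; the approximation is known to undercount slightly (Li(x) is a better estimate).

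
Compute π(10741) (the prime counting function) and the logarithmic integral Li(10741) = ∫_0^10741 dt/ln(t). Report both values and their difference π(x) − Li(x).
π(10741) = 1310;  Li(10741) ≈ 1326.28;  π(x) − Li(x) ≈ -16.28.

Direct count of primes ≤ 10741 gives π(10741) = 1310. Numerical evaluation of the logarithmic integral gives Li(10741) ≈ 1326.28. The difference π(x) − Li(x) ≈ -16.28 is typically negative for small/moderate x (Li(x) overestimates), though Littlewood's theorem shows this sign changes infinitely often.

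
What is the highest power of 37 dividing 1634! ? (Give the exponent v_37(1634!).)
v_37(1634!) = 45

Legendre's formula: v_p(n!) = Σ_{k ≥ 1} ⌊n / p^k⌋. For p = 37, n = 1634, the terms are:
  ⌊1634/37^1⌋ = ⌊1634/37⌋ = 44
  ⌊1634/37^2⌋ = ⌊1634/1369⌋ = 1
(the next term ⌊1634/37^3⌋ = 0, terminating the sum). Summing: v_37(1634!) = 44 + 1 = 45.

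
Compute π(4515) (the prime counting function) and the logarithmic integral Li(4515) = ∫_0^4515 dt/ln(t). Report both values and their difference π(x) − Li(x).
π(4515) = 612;  Li(4515) ≈ 627.00;  π(x) − Li(x) ≈ -15.00.

Direct count of primes ≤ 4515 gives π(4515) = 612. Numerical evaluation of the logarithmic integral gives Li(4515) ≈ 627.00. The difference π(x) − Li(x) ≈ -15.00 is typically negative for small/moderate x (Li(x) overestimates), though Littlewood's theorem shows this sign changes infinitely often.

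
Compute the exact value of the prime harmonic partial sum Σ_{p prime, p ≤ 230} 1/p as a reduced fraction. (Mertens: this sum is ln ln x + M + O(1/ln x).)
Σ 1/p = 37527519788898476695193360507423991967783840502510585362878348092116031948860199524739442233/19078266889580195013601891820992757757219839668357012055907516904309700014933909014729740190

π(230) = 50, so the primes ≤ 230 are [2, 3, 5, 7, 11, 13, 17, 19, 23, 29, 31, 37, 41, 43, 47, 53, 59, 61, 67, 71, 73, 79, 83, 89, 97, 101, 103, 107, 109, 113, 127, 131, 137, 139, 149, 151, 157, 163, 167, 173, 179, 181, 191, 193, 197, 199, 211, 223, 227, 229]. Summing 1/p over these primes: 37527519788898476695193360507423991967783840502510585362878348092116031948860199524739442233/19078266889580195013601891820992757757219839668357012055907516904309700014933909014729740190 ≈ 1.9670. Mertens estimate ln ln(230) + 0.2615 ≈ 1.9549.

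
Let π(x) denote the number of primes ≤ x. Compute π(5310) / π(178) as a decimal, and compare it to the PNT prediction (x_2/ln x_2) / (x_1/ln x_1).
π(5310)/π(178) = 704/40 ≈ 17.6000;  PNT prediction ≈ 18.0219.

π(178) = 40 and π(5310) = 704, so π(5310)/π(178) ≈ 17.6000. The PNT-predicted ratio is (5310/ln(5310)) / (178/ln(178)) ≈ 18.0219. The two agree to within a few percent, as expected.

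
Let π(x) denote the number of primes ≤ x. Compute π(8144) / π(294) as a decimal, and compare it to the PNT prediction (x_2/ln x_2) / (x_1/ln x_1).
π(8144)/π(294) = 1022/62 ≈ 16.4839;  PNT prediction ≈ 17.4834.

π(294) = 62 and π(8144) = 1022, so π(8144)/π(294) ≈ 16.4839. The PNT-predicted ratio is (8144/ln(8144)) / (294/ln(294)) ≈ 17.4834. The two agree to within a few percent, as expected.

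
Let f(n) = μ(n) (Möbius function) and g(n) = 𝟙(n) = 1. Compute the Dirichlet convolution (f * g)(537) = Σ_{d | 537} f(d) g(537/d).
(μ * 𝟙)(537) = 0

Divisors of 537: [1, 3, 179, 537]. For each d | 537:
  d = 1: μ(1) · 𝟙(537/1) = 1 · 1 = 1
  d = 3: μ(3) · 𝟙(537/3) = -1 · 1 = -1
  d = 179: μ(179) · 𝟙(537/179) = -1 · 1 = -1
  d = 537: μ(537) · 𝟙(537/537) = 1 · 1 = 1
Summing: (μ * 𝟙)(537) = 1 + -1 + -1 + 1 = 0.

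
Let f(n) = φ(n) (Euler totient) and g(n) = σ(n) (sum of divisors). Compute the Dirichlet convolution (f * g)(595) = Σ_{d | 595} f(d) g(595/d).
(φ * σ)(595) = 4760

Divisors of 595: [1, 5, 7, 17, 35, 85, 119, 595]. For each d | 595:
  d = 1: φ(1) · σ(595/1) = 1 · 864 = 864
  d = 5: φ(5) · σ(595/5) = 4 · 144 = 576
  d = 7: φ(7) · σ(595/7) = 6 · 108 = 648
  d = 17: φ(17) · σ(595/17) = 16 · 48 = 768
  d = 35: φ(35) · σ(595/35) = 24 · 18 = 432
  d = 85: φ(85) · σ(595/85) = 64 · 8 = 512
  d = 119: φ(119) · σ(595/119) = 96 · 6 = 576
  d = 595: φ(595) · σ(595/595) = 384 · 1 = 384
Summing: (φ * σ)(595) = 864 + 576 + 648 + 768 + 432 + 512 + 576 + 384 = 4760.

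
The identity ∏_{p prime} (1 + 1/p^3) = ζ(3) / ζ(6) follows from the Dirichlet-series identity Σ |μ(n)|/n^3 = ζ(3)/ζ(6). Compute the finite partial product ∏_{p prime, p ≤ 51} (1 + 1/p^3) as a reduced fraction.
∏ = 8015182591485824614015950466842624/6783810016842653083409665472454505

The primes p ≤ 51 are [2, 3, 5, 7, 11, 13, 17, 19, 23, 29, 31, 37, 41, 43, 47]. For each, (1 + 1/p^3) = (p^3 + 1)/p^3. Multiplying these fractions over p ∈ [2, 3, 5, 7, 11, 13, 17, 19, 23, 29, 31, 37, 41, 43, 47] gives 8015182591485824614015950466842624/6783810016842653083409665472454505. (In the limit P → ∞ this tends to ζ(3)/ζ(6).)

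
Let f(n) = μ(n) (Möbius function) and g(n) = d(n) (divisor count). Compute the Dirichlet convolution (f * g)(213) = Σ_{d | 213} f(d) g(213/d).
(μ * d)(213) = 1

Divisors of 213: [1, 3, 71, 213]. For each d | 213:
  d = 1: μ(1) · d(213/1) = 1 · 4 = 4
  d = 3: μ(3) · d(213/3) = -1 · 2 = -2
  d = 71: μ(71) · d(213/71) = -1 · 2 = -2
  d = 213: μ(213) · d(213/213) = 1 · 1 = 1
Summing: (μ * d)(213) = 4 + -2 + -2 + 1 = 1.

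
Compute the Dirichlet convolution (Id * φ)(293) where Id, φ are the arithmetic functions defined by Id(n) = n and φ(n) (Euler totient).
(Id * φ)(293) = 585

Divisors of 293: [1, 293]. For each d | 293:
  d = 1: Id(1) · φ(293/1) = 1 · 292 = 292
  d = 293: Id(293) · φ(293/293) = 293 · 1 = 293
Summing: (Id * φ)(293) = 292 + 293 = 585.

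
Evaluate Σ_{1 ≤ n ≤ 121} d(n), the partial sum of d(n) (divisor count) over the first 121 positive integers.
Σ_{n ≤ 121} d(n) = 605

Compute d(n) for each 1 ≤ n ≤ 121: d(1) = 1, d(2) = 2, d(3) = 2, d(4) = 3, d(5) = 2, d(6) = 4, d(7) = 2, d(8) = 4, d(9) = 3, d(10) = 4, d(11) = 2, d(12) = 6, d(13) = 2, d(14) = 4, d(15) = 4, d(16) = 5, d(17) = 2, d(18) = 6, d(19) = 2, d(20) = 6, d(21) = 4, d(22) = 4, d(23) = 2, d(24) = 8, d(25) = 3, d(26) = 4, d(27) = 4, d(28) = 6, d(29) = 2, d(30) = 8, d(31) = 2, d(32) = 6, d(33) = 4, d(34) = 4, d(35) = 4, d(36) = 9, d(37) = 2, d(38) = 4, d(39) = 4, d(40) = 8, d(41) = 2, d(42) = 8, d(43) = 2, d(44) = 6, d(45) = 6, d(46) = 4, d(47) = 2, d(48) = 10, d(49) = 3, d(50) = 6, d(51) = 4, d(52) = 6, d(53) = 2, d(54) = 8, d(55) = 4, d(56) = 8, d(57) = 4, d(58) = 4, d(59) = 2, d(60) = 12, d(61) = 2, d(62) = 4, d(63) = 6, d(64) = 7, d(65) = 4, d(66) = 8, d(67) = 2, d(68) = 6, d(69) = 4, d(70) = 8, d(71) = 2, d(72) = 12, d(73) = 2, d(74) = 4, d(75) = 6, d(76) = 6, d(77) = 4, d(78) = 8, d(79) = 2, d(80) = 10, d(81) = 5, d(82) = 4, d(83) = 2, d(84) = 12, d(85) = 4, d(86) = 4, d(87) = 4, d(88) = 8, d(89) = 2, d(90) = 12, d(91) = 4, d(92) = 6, d(93) = 4, d(94) = 4, d(95) = 4, d(96) = 12, d(97) = 2, d(98) = 6, d(99) = 6, d(100) = 9, d(101) = 2, d(102) = 8, d(103) = 2, d(104) = 8, d(105) = 8, d(106) = 4, d(107) = 2, d(108) = 12, d(109) = 2, d(110) = 8, d(111) = 4, d(112) = 10, d(113) = 2, d(114) = 8, d(115) = 4, d(116) = 6, d(117) = 6, d(118) = 4, d(119) = 4, d(120) = 16, d(121) = 3. Summing all 121 values: 605. (Dirichlet's divisor formula: Σ_{n ≤ x} d(n) = x ln(x) + (2γ − 1) x + O(√x). For x = 121, the asymptotic estimate is ≈ 598.98.)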